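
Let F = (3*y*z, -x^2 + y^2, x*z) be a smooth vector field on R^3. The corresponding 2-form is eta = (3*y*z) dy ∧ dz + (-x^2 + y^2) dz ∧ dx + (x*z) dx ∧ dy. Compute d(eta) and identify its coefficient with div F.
d(eta) = (x + 2*y) dx ∧ dy ∧ dz; div F = x + 2*y

For a 2-form in R^3 of the form above, applying d gives a 3-form with coefficient ∂P/∂x + ∂Q/∂y + ∂R/∂z:
  ∂P/∂x = 0
  ∂Q/∂y = 2*y
  ∂R/∂z = x
Sum = x + 2*y, which is exactly div F.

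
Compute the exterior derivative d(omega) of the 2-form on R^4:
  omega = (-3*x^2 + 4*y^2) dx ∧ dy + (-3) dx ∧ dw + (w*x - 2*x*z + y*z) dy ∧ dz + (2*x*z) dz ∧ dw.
d(omega) = (w - 2*z) dx ∧ dy ∧ dz + (x) dy ∧ dz ∧ dw + (2*z) dx ∧ dz ∧ dw

For a 2-form omega = sum_{i<j} g_{ij} dx_i ∧ dx_j, the exterior derivative is
  d(omega) = sum_{i<j} d(g_{ij}) ∧ dx_i ∧ dx_j = sum_{i<j, k} (∂g_{ij}/∂x_k) dx_k ∧ dx_i ∧ dx_j.
Expand each term, using dx_k ∧ dx_i ∧ dx_j = sgn(permutation) dx_{(a)} ∧ dx_{(b)} ∧ dx_{(c)} with (a < b < c) sorted:
  d(w*x - 2*x*z + y*z) includes (∂/∂x)(w*x - 2*x*z + y*z) dx = (w - 2*z) dx, which multiplied by dy ∧ dz gives (w - 2*z) dx ∧ dy ∧ dz
  d(w*x - 2*x*z + y*z) includes (∂/∂w)(w*x - 2*x*z + y*z) dw = (x) dw, which multiplied by dy ∧ dz gives (x) dy ∧ dz ∧ dw
  d(2*x*z) includes (∂/∂x)(2*x*z) dx = (2*z) dx, which multiplied by dz ∧ dw gives (2*z) dx ∧ dz ∧ dw
Collecting like 3-forms: d(omega) = (w - 2*z) dx ∧ dy ∧ dz + (x) dy ∧ dz ∧ dw + (2*z) dx ∧ dz ∧ dw.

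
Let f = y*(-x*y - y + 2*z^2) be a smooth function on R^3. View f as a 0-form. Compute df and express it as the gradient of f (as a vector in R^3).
df = (-y^2) dx + (-2*x*y - 2*y + 2*z^2) dy + (4*y*z) dz; grad f = (-y^2, -2*x*y - 2*y + 2*z^2, 4*y*z)

For a 0-form f, d f = (∂f/∂x) dx + (∂f/∂y) dy + (∂f/∂z) dz. The components of the vector representation are exactly the entries of grad f in Cartesian coordinates:
  ∂f/∂x = -y^2
  ∂f/∂y = -2*x*y - 2*y + 2*z^2
  ∂f/∂z = 4*y*z.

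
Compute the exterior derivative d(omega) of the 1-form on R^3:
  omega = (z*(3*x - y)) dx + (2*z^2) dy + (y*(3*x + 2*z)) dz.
d(omega) = (z) dx ∧ dy + (-3*x + 4*y) dx ∧ dz + (3*x - 2*z) dy ∧ dz

For a 1-form omega = sum_i f_i dx_i, the exterior derivative is
  d(omega) = sum_{i < j} (∂f_j/∂x_i - ∂f_i/∂x_j) dx_i ∧ dx_j.
  coefficient of dx ∧ dy: ∂f_2/∂x - ∂f_1/∂y = ∂(2*z^2)/∂x - ∂(z*(3*x - y))/∂y = z
  coefficient of dx ∧ dz: ∂f_3/∂x - ∂f_1/∂z = ∂(y*(3*x + 2*z))/∂x - ∂(z*(3*x - y))/∂z = -3*x + 4*y
  coefficient of dy ∧ dz: ∂f_3/∂y - ∂f_2/∂z = ∂(y*(3*x + 2*z))/∂y - ∂(2*z^2)/∂z = 3*x - 2*z
Assembling: d(omega) = (z) dx ∧ dy + (-3*x + 4*y) dx ∧ dz + (3*x - 2*z) dy ∧ dz.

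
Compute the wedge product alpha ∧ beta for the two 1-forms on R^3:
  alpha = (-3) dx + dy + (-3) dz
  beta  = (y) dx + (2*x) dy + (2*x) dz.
alpha ∧ beta = (-6*x - y) dx ∧ dy + (-6*x + 3*y) dx ∧ dz + (8*x) dy ∧ dz

Distribute the wedge, using dx_i ∧ dx_j = -dx_j ∧ dx_i and dx_i ∧ dx_i = 0. For each pair (i, j) with i < j, the coefficient of dx_i ∧ dx_j in alpha ∧ beta is (alpha_i * beta_j - alpha_j * beta_i). Collecting: alpha ∧ beta = (-6*x - y) dx ∧ dy + (-6*x + 3*y) dx ∧ dz + (8*x) dy ∧ dz.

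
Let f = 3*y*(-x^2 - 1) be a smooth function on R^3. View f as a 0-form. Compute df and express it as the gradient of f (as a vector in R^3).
df = (-6*x*y) dx + (-3*x^2 - 3) dy + (0) dz; grad f = (-6*x*y, -3*x^2 - 3, 0)

For a 0-form f, d f = (∂f/∂x) dx + (∂f/∂y) dy + (∂f/∂z) dz. The components of the vector representation are exactly the entries of grad f in Cartesian coordinates:
  ∂f/∂x = -6*x*y
  ∂f/∂y = -3*x^2 - 3
  ∂f/∂z = 0.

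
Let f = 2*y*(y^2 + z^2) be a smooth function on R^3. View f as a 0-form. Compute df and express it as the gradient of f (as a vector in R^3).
df = (0) dx + (6*y^2 + 2*z^2) dy + (4*y*z) dz; grad f = (0, 6*y^2 + 2*z^2, 4*y*z)

For a 0-form f, d f = (∂f/∂x) dx + (∂f/∂y) dy + (∂f/∂z) dz. The components of the vector representation are exactly the entries of grad f in Cartesian coordinates:
  ∂f/∂x = 0
  ∂f/∂y = 6*y^2 + 2*z^2
  ∂f/∂z = 4*y*z.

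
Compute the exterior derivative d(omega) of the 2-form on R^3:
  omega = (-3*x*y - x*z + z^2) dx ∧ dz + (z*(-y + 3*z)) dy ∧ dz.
d(omega) = (3*x) dx ∧ dy ∧ dz

For a 2-form omega = sum_{i<j} g_{ij} dx_i ∧ dx_j, the exterior derivative is
  d(omega) = sum_{i<j} d(g_{ij}) ∧ dx_i ∧ dx_j = sum_{i<j, k} (∂g_{ij}/∂x_k) dx_k ∧ dx_i ∧ dx_j.
Expand each term, using dx_k ∧ dx_i ∧ dx_j = sgn(permutation) dx_{(a)} ∧ dx_{(b)} ∧ dx_{(c)} with (a < b < c) sorted:
  d(-3*x*y - x*z + z^2) includes (∂/∂y)(-3*x*y - x*z + z^2) dy = (-3*x) dy, which multiplied by dx ∧ dz gives (3*x) dx ∧ dy ∧ dz
Collecting like 3-forms: d(omega) = (3*x) dx ∧ dy ∧ dz.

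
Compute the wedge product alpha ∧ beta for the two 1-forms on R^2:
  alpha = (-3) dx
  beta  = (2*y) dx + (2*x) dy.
alpha ∧ beta = (-6*x) dx ∧ dy

Distribute the wedge, using dx_i ∧ dx_j = -dx_j ∧ dx_i and dx_i ∧ dx_i = 0. For each pair (i, j) with i < j, the coefficient of dx_i ∧ dx_j in alpha ∧ beta is (alpha_i * beta_j - alpha_j * beta_i). Collecting: alpha ∧ beta = (-6*x) dx ∧ dy.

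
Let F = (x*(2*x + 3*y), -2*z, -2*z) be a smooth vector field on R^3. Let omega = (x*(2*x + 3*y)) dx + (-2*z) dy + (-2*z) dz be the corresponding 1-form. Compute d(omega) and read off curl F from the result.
d(omega) = (2) dy ∧ dz + (0) dz ∧ dx + (-3*x) dx ∧ dy; curl F = (2, 0, -3*x)

d omega = sum_{i<j} (∂f_j/∂x_i - ∂f_i/∂x_j) dx_i ∧ dx_j. Under the identification (dy ∧ dz, dz ∧ dx, dx ∧ dy) ↔ (e_x, e_y, e_z), the coefficients are exactly the components of curl F. Compute:
  ∂R/∂y - ∂Q/∂z = (0) - (-2) = 2
  ∂P/∂z - ∂R/∂x = (0) - (0) = 0
  ∂Q/∂x - ∂P/∂y = (0) - (3*x) = -3*x.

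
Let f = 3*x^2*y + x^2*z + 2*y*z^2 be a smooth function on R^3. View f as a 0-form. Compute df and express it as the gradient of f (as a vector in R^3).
df = (2*x*(3*y + z)) dx + (3*x^2 + 2*z^2) dy + (x^2 + 4*y*z) dz; grad f = (2*x*(3*y + z), 3*x^2 + 2*z^2, x^2 + 4*y*z)

For a 0-form f, d f = (∂f/∂x) dx + (∂f/∂y) dy + (∂f/∂z) dz. The components of the vector representation are exactly the entries of grad f in Cartesian coordinates:
  ∂f/∂x = 2*x*(3*y + z)
  ∂f/∂y = 3*x^2 + 2*z^2
  ∂f/∂z = x^2 + 4*y*z.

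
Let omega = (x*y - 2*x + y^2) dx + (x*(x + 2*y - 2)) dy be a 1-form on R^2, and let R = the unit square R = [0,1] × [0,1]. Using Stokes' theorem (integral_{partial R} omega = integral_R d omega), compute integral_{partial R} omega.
integral_(partial R) omega = -3/2

Stokes: integral_partial_R omega = integral_R d omega with d omega = (∂Q/∂x - ∂P/∂y) dx ∧ dy.
  ∂Q/∂x = 2*x + 2*y - 2
  ∂P/∂y = x + 2*y
  integrand = ∂Q/∂x - ∂P/∂y = x - 2.
Integrating over R: integral_0^1 integral_0^1 (x - 2) dx dy = -3/2.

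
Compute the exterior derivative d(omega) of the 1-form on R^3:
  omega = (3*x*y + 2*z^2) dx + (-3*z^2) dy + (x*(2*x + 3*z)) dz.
d(omega) = (-3*x) dx ∧ dy + (4*x - z) dx ∧ dz + (6*z) dy ∧ dz

For a 1-form omega = sum_i f_i dx_i, the exterior derivative is
  d(omega) = sum_{i < j} (∂f_j/∂x_i - ∂f_i/∂x_j) dx_i ∧ dx_j.
  coefficient of dx ∧ dy: ∂f_2/∂x - ∂f_1/∂y = ∂(-3*z^2)/∂x - ∂(3*x*y + 2*z^2)/∂y = -3*x
  coefficient of dx ∧ dz: ∂f_3/∂x - ∂f_1/∂z = ∂(x*(2*x + 3*z))/∂x - ∂(3*x*y + 2*z^2)/∂z = 4*x - z
  coefficient of dy ∧ dz: ∂f_3/∂y - ∂f_2/∂z = ∂(x*(2*x + 3*z))/∂y - ∂(-3*z^2)/∂z = 6*z
Assembling: d(omega) = (-3*x) dx ∧ dy + (4*x - z) dx ∧ dz + (6*z) dy ∧ dz.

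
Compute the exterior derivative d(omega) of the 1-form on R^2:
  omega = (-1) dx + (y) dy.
d(omega) = 0

For a 1-form omega = sum_i f_i dx_i, the exterior derivative is
  d(omega) = sum_{i < j} (∂f_j/∂x_i - ∂f_i/∂x_j) dx_i ∧ dx_j.

Assembling: d(omega) = 0.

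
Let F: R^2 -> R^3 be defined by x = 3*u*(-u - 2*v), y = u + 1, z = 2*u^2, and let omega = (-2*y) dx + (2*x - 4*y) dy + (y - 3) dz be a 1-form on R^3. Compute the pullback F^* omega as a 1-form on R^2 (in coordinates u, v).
F^* omega = (10*u^2 + 12*v - 4) du + (12*u*(u + 1)) dv

Using F^*(f dg) = (f ∘ F) d(g ∘ F), substitute each coordinate x_i by F_i(u, v) in f_i, and replace dx_i by d F_i = (∂F_i/∂u) du + (∂F_i/∂v) dv.
  For the x component: f_1(F) = -2*u - 2; d F_1 = (-6*u - 6*v) du + (-6*u) dv
  For the y component: f_2(F) = -6*u^2 - 12*u*v - 4*u - 4; d F_2 = (1) du + (0) dv
  For the z component: f_3(F) = u - 2; d F_3 = (4*u) du + (0) dv
Combining and collecting du, dv coefficients:
  coeff of du: 10*u^2 + 12*v - 4
  coeff of dv: 12*u*(u + 1)
F^* omega = (10*u^2 + 12*v - 4) du + (12*u*(u + 1)) dv.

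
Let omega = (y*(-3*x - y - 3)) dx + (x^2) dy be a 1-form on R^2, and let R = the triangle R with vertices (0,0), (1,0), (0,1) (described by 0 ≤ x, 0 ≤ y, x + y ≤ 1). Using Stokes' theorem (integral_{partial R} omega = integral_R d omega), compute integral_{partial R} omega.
integral_(partial R) omega = 8/3

Stokes: integral_partial_R omega = integral_R d omega with d omega = (∂Q/∂x - ∂P/∂y) dx ∧ dy.
  ∂Q/∂x = 2*x
  ∂P/∂y = -3*x - 2*y - 3
  integrand = ∂Q/∂x - ∂P/∂y = 5*x + 2*y + 3.
Integrating over R: integral_0^1 integral_0^{1-x} (5*x + 2*y + 3) dy dx = 8/3.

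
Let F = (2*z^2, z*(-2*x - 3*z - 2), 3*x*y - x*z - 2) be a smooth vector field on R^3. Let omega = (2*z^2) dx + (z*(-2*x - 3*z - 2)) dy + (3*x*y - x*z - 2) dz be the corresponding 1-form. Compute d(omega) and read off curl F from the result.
d(omega) = (5*x + 6*z + 2) dy ∧ dz + (-3*y + 5*z) dz ∧ dx + (-2*z) dx ∧ dy; curl F = (5*x + 6*z + 2, -3*y + 5*z, -2*z)

d omega = sum_{i<j} (∂f_j/∂x_i - ∂f_i/∂x_j) dx_i ∧ dx_j. Under the identification (dy ∧ dz, dz ∧ dx, dx ∧ dy) ↔ (e_x, e_y, e_z), the coefficients are exactly the components of curl F. Compute:
  ∂R/∂y - ∂Q/∂z = (3*x) - (-2*x - 6*z - 2) = 5*x + 6*z + 2
  ∂P/∂z - ∂R/∂x = (4*z) - (3*y - z) = -3*y + 5*z
  ∂Q/∂x - ∂P/∂y = (-2*z) - (0) = -2*z.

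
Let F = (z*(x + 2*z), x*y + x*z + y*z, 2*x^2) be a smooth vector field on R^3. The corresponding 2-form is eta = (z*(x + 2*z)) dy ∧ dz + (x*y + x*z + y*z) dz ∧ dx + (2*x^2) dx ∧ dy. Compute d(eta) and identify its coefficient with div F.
d(eta) = (x + 2*z) dx ∧ dy ∧ dz; div F = x + 2*z

For a 2-form in R^3 of the form above, applying d gives a 3-form with coefficient ∂P/∂x + ∂Q/∂y + ∂R/∂z:
  ∂P/∂x = z
  ∂Q/∂y = x + z
  ∂R/∂z = 0
Sum = x + 2*z, which is exactly div F.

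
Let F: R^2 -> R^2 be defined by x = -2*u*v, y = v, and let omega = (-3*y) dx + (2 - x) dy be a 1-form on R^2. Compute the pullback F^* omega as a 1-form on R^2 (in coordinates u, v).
F^* omega = (6*v^2) du + (8*u*v + 2) dv

Using F^*(f dg) = (f ∘ F) d(g ∘ F), substitute each coordinate x_i by F_i(u, v) in f_i, and replace dx_i by d F_i = (∂F_i/∂u) du + (∂F_i/∂v) dv.
  For the x component: f_1(F) = -3*v; d F_1 = (-2*v) du + (-2*u) dv
  For the y component: f_2(F) = 2*u*v + 2; d F_2 = (0) du + (1) dv
Combining and collecting du, dv coefficients:
  coeff of du: 6*v^2
  coeff of dv: 8*u*v + 2
F^* omega = (6*v^2) du + (8*u*v + 2) dv.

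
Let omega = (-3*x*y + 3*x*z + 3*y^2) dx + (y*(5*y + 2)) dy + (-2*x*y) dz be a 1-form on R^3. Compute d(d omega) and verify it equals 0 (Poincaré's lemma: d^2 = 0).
d(d omega) = 0

Step 1: d omega = sum_{i<j} (∂f_j/∂x_i - ∂f_i/∂x_j) dx_i ∧ dx_j:
  coeff of dx ∧ dy: 3*x - 6*y
  coeff of dx ∧ dz: -3*x - 2*y
  coeff of dy ∧ dz: -2*x
Step 2: Apply d again to each 2-form coefficient. The only possible 3-form in R^3 is dx ∧ dy ∧ dz, with coefficient
  ∂(coeff of dy∧dz)/∂x - ∂(coeff of dx∧dz)/∂y + ∂(coeff of dx∧dy)/∂z
  = ∂/∂x (-2*x) - ∂/∂y (-3*x - 2*y) + ∂/∂z (3*x - 6*y).
Each of these terms simplifies to sums of mixed partials that cancel in pairs. The result is 0 (by equality of mixed partials for smooth functions — Schwarz / Clairaut).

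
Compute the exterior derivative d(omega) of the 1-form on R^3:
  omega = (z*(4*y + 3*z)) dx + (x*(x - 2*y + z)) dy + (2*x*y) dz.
d(omega) = (2*x - 2*y - 3*z) dx ∧ dy + (-2*y - 6*z) dx ∧ dz + (x) dy ∧ dz

For a 1-form omega = sum_i f_i dx_i, the exterior derivative is
  d(omega) = sum_{i < j} (∂f_j/∂x_i - ∂f_i/∂x_j) dx_i ∧ dx_j.
  coefficient of dx ∧ dy: ∂f_2/∂x - ∂f_1/∂y = ∂(x*(x - 2*y + z))/∂x - ∂(z*(4*y + 3*z))/∂y = 2*x - 2*y - 3*z
  coefficient of dx ∧ dz: ∂f_3/∂x - ∂f_1/∂z = ∂(2*x*y)/∂x - ∂(z*(4*y + 3*z))/∂z = -2*y - 6*z
  coefficient of dy ∧ dz: ∂f_3/∂y - ∂f_2/∂z = ∂(2*x*y)/∂y - ∂(x*(x - 2*y + z))/∂z = x
Assembling: d(omega) = (2*x - 2*y - 3*z) dx ∧ dy + (-2*y - 6*z) dx ∧ dz + (x) dy ∧ dz.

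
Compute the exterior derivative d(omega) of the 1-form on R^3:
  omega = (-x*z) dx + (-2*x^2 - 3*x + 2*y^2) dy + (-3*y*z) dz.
d(omega) = (-4*x - 3) dx ∧ dy + (x) dx ∧ dz + (-3*z) dy ∧ dz

For a 1-form omega = sum_i f_i dx_i, the exterior derivative is
  d(omega) = sum_{i < j} (∂f_j/∂x_i - ∂f_i/∂x_j) dx_i ∧ dx_j.
  coefficient of dx ∧ dy: ∂f_2/∂x - ∂f_1/∂y = ∂(-2*x^2 - 3*x + 2*y^2)/∂x - ∂(-x*z)/∂y = -4*x - 3
  coefficient of dx ∧ dz: ∂f_3/∂x - ∂f_1/∂z = ∂(-3*y*z)/∂x - ∂(-x*z)/∂z = x
  coefficient of dy ∧ dz: ∂f_3/∂y - ∂f_2/∂z = ∂(-3*y*z)/∂y - ∂(-2*x^2 - 3*x + 2*y^2)/∂z = -3*z
Assembling: d(omega) = (-4*x - 3) dx ∧ dy + (x) dx ∧ dz + (-3*z) dy ∧ dz.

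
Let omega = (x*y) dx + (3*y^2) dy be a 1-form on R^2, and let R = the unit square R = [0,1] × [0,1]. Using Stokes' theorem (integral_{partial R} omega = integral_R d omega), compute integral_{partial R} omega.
integral_(partial R) omega = -1/2

Stokes: integral_partial_R omega = integral_R d omega with d omega = (∂Q/∂x - ∂P/∂y) dx ∧ dy.
  ∂Q/∂x = 0
  ∂P/∂y = x
  integrand = ∂Q/∂x - ∂P/∂y = -x.
Integrating over R: integral_0^1 integral_0^1 (-x) dx dy = -1/2.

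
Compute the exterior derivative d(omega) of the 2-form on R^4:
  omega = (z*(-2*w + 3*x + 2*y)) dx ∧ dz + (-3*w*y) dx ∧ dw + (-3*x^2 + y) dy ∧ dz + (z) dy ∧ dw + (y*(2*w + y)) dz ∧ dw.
d(omega) = (-6*x - 2*z) dx ∧ dy ∧ dz + (-2*z) dx ∧ dz ∧ dw + (3*w) dx ∧ dy ∧ dw + (2*w + 2*y - 1) dy ∧ dz ∧ dw

For a 2-form omega = sum_{i<j} g_{ij} dx_i ∧ dx_j, the exterior derivative is
  d(omega) = sum_{i<j} d(g_{ij}) ∧ dx_i ∧ dx_j = sum_{i<j, k} (∂g_{ij}/∂x_k) dx_k ∧ dx_i ∧ dx_j.
Expand each term, using dx_k ∧ dx_i ∧ dx_j = sgn(permutation) dx_{(a)} ∧ dx_{(b)} ∧ dx_{(c)} with (a < b < c) sorted:
  d(z*(-2*w + 3*x + 2*y)) includes (∂/∂y)(z*(-2*w + 3*x + 2*y)) dy = (2*z) dy, which multiplied by dx ∧ dz gives (-2*z) dx ∧ dy ∧ dz
  d(z*(-2*w + 3*x + 2*y)) includes (∂/∂w)(z*(-2*w + 3*x + 2*y)) dw = (-2*z) dw, which multiplied by dx ∧ dz gives (-2*z) dx ∧ dz ∧ dw
  d(-3*w*y) includes (∂/∂y)(-3*w*y) dy = (-3*w) dy, which multiplied by dx ∧ dw gives (3*w) dx ∧ dy ∧ dw
  d(-3*x^2 + y) includes (∂/∂x)(-3*x^2 + y) dx = (-6*x) dx, which multiplied by dy ∧ dz gives (-6*x) dx ∧ dy ∧ dz
  d(z) includes (∂/∂z)(z) dz = (1) dz, which multiplied by dy ∧ dw gives (-1) dy ∧ dz ∧ dw
  d(y*(2*w + y)) includes (∂/∂y)(y*(2*w + y)) dy = (2*w + 2*y) dy, which multiplied by dz ∧ dw gives (2*w + 2*y) dy ∧ dz ∧ dw
Collecting like 3-forms: d(omega) = (-6*x - 2*z) dx ∧ dy ∧ dz + (-2*z) dx ∧ dz ∧ dw + (3*w) dx ∧ dy ∧ dw + (2*w + 2*y - 1) dy ∧ dz ∧ dw.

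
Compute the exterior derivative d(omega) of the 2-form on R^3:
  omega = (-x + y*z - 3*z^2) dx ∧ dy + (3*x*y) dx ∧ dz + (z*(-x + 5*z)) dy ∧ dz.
d(omega) = (-3*x + y - 7*z) dx ∧ dy ∧ dz

For a 2-form omega = sum_{i<j} g_{ij} dx_i ∧ dx_j, the exterior derivative is
  d(omega) = sum_{i<j} d(g_{ij}) ∧ dx_i ∧ dx_j = sum_{i<j, k} (∂g_{ij}/∂x_k) dx_k ∧ dx_i ∧ dx_j.
Expand each term, using dx_k ∧ dx_i ∧ dx_j = sgn(permutation) dx_{(a)} ∧ dx_{(b)} ∧ dx_{(c)} with (a < b < c) sorted:
  d(-x + y*z - 3*z^2) includes (∂/∂z)(-x + y*z - 3*z^2) dz = (y - 6*z) dz, which multiplied by dx ∧ dy gives (y - 6*z) dx ∧ dy ∧ dz
  d(3*x*y) includes (∂/∂y)(3*x*y) dy = (3*x) dy, which multiplied by dx ∧ dz gives (-3*x) dx ∧ dy ∧ dz
  d(z*(-x + 5*z)) includes (∂/∂x)(z*(-x + 5*z)) dx = (-z) dx, which multiplied by dy ∧ dz gives (-z) dx ∧ dy ∧ dz
Collecting like 3-forms: d(omega) = (-3*x + y - 7*z) dx ∧ dy ∧ dz.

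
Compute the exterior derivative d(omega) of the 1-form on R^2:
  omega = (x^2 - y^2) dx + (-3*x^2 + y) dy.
d(omega) = (-6*x + 2*y) dx ∧ dy

For a 1-form omega = sum_i f_i dx_i, the exterior derivative is
  d(omega) = sum_{i < j} (∂f_j/∂x_i - ∂f_i/∂x_j) dx_i ∧ dx_j.
  coefficient of dx ∧ dy: ∂f_2/∂x - ∂f_1/∂y = ∂(-3*x^2 + y)/∂x - ∂(x^2 - y^2)/∂y = -6*x + 2*y
Assembling: d(omega) = (-6*x + 2*y) dx ∧ dy.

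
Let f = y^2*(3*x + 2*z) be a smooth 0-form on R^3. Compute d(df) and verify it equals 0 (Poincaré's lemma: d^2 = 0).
d(df) = 0

Step 1: df = sum_i (∂f/∂x_i) dx_i = (3*y^2) dx + (2*y*(3*x + 2*z)) dy + (2*y^2) dz.
Step 2: Apply d again. Using the 1-form formula, the coefficient of dx ∧ dy in d(df) is ∂^2 f/∂x ∂y - ∂^2 f/∂y ∂x = (6*y) - (6*y) = 0 (equality of mixed partials for smooth f).
Similarly for dx ∧ dz and dy ∧ dz — all coefficients vanish. So d(df) = 0.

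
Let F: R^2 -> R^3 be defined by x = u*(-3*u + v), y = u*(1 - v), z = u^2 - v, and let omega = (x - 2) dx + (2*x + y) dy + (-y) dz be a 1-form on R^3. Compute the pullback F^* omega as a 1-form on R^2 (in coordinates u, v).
F^* omega = (18*u^3 - u^2*v - 8*u^2 + 13*u - 2*v) du + (u*(3*u^2 - u - v - 1)) dv

Using F^*(f dg) = (f ∘ F) d(g ∘ F), substitute each coordinate x_i by F_i(u, v) in f_i, and replace dx_i by d F_i = (∂F_i/∂u) du + (∂F_i/∂v) dv.
  For the x component: f_1(F) = -3*u^2 + u*v - 2; d F_1 = (-6*u + v) du + (u) dv
  For the y component: f_2(F) = u*(-6*u + v + 1); d F_2 = (1 - v) du + (-u) dv
  For the z component: f_3(F) = u*(v - 1); d F_3 = (2*u) du + (-1) dv
Combining and collecting du, dv coefficients:
  coeff of du: 18*u^3 - u^2*v - 8*u^2 + 13*u - 2*v
  coeff of dv: u*(3*u^2 - u - v - 1)
F^* omega = (18*u^3 - u^2*v - 8*u^2 + 13*u - 2*v) du + (u*(3*u^2 - u - v - 1)) dv.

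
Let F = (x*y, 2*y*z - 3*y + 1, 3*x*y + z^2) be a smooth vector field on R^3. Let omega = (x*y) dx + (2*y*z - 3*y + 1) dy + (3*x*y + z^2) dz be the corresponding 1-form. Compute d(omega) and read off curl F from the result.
d(omega) = (3*x - 2*y) dy ∧ dz + (-3*y) dz ∧ dx + (-x) dx ∧ dy; curl F = (3*x - 2*y, -3*y, -x)

d omega = sum_{i<j} (∂f_j/∂x_i - ∂f_i/∂x_j) dx_i ∧ dx_j. Under the identification (dy ∧ dz, dz ∧ dx, dx ∧ dy) ↔ (e_x, e_y, e_z), the coefficients are exactly the components of curl F. Compute:
  ∂R/∂y - ∂Q/∂z = (3*x) - (2*y) = 3*x - 2*y
  ∂P/∂z - ∂R/∂x = (0) - (3*y) = -3*y
  ∂Q/∂x - ∂P/∂y = (0) - (x) = -x.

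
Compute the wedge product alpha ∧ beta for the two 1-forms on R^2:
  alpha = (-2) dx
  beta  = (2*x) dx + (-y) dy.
alpha ∧ beta = (2*y) dx ∧ dy

Distribute the wedge, using dx_i ∧ dx_j = -dx_j ∧ dx_i and dx_i ∧ dx_i = 0. For each pair (i, j) with i < j, the coefficient of dx_i ∧ dx_j in alpha ∧ beta is (alpha_i * beta_j - alpha_j * beta_i). Collecting: alpha ∧ beta = (2*y) dx ∧ dy.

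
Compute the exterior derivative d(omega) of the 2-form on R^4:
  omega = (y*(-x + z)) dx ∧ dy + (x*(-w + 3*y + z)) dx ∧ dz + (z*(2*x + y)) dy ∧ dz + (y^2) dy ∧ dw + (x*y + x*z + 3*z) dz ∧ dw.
d(omega) = (-3*x + y + 2*z) dx ∧ dy ∧ dz + (-x + y + z) dx ∧ dz ∧ dw + (x) dy ∧ dz ∧ dw

For a 2-form omega = sum_{i<j} g_{ij} dx_i ∧ dx_j, the exterior derivative is
  d(omega) = sum_{i<j} d(g_{ij}) ∧ dx_i ∧ dx_j = sum_{i<j, k} (∂g_{ij}/∂x_k) dx_k ∧ dx_i ∧ dx_j.
Expand each term, using dx_k ∧ dx_i ∧ dx_j = sgn(permutation) dx_{(a)} ∧ dx_{(b)} ∧ dx_{(c)} with (a < b < c) sorted:
  d(y*(-x + z)) includes (∂/∂z)(y*(-x + z)) dz = (y) dz, which multiplied by dx ∧ dy gives (y) dx ∧ dy ∧ dz
  d(x*(-w + 3*y + z)) includes (∂/∂y)(x*(-w + 3*y + z)) dy = (3*x) dy, which multiplied by dx ∧ dz gives (-3*x) dx ∧ dy ∧ dz
  d(x*(-w + 3*y + z)) includes (∂/∂w)(x*(-w + 3*y + z)) dw = (-x) dw, which multiplied by dx ∧ dz gives (-x) dx ∧ dz ∧ dw
  d(z*(2*x + y)) includes (∂/∂x)(z*(2*x + y)) dx = (2*z) dx, which multiplied by dy ∧ dz gives (2*z) dx ∧ dy ∧ dz
  d(x*y + x*z + 3*z) includes (∂/∂x)(x*y + x*z + 3*z) dx = (y + z) dx, which multiplied by dz ∧ dw gives (y + z) dx ∧ dz ∧ dw
  d(x*y + x*z + 3*z) includes (∂/∂y)(x*y + x*z + 3*z) dy = (x) dy, which multiplied by dz ∧ dw gives (x) dy ∧ dz ∧ dw
Collecting like 3-forms: d(omega) = (-3*x + y + 2*z) dx ∧ dy ∧ dz + (-x + y + z) dx ∧ dz ∧ dw + (x) dy ∧ dz ∧ dw.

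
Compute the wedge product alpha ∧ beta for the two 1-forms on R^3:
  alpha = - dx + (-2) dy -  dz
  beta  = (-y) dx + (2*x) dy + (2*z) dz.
alpha ∧ beta = (-2*x - 2*y) dx ∧ dy + (-y - 2*z) dx ∧ dz + (2*x - 4*z) dy ∧ dz

Distribute the wedge, using dx_i ∧ dx_j = -dx_j ∧ dx_i and dx_i ∧ dx_i = 0. For each pair (i, j) with i < j, the coefficient of dx_i ∧ dx_j in alpha ∧ beta is (alpha_i * beta_j - alpha_j * beta_i). Collecting: alpha ∧ beta = (-2*x - 2*y) dx ∧ dy + (-y - 2*z) dx ∧ dz + (2*x - 4*z) dy ∧ dz.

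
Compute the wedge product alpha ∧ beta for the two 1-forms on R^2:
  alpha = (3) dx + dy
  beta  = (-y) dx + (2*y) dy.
alpha ∧ beta = (7*y) dx ∧ dy

Distribute the wedge, using dx_i ∧ dx_j = -dx_j ∧ dx_i and dx_i ∧ dx_i = 0. For each pair (i, j) with i < j, the coefficient of dx_i ∧ dx_j in alpha ∧ beta is (alpha_i * beta_j - alpha_j * beta_i). Collecting: alpha ∧ beta = (7*y) dx ∧ dy.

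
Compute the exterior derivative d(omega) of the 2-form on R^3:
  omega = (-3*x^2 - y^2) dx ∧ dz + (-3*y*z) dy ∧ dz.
d(omega) = (2*y) dx ∧ dy ∧ dz

For a 2-form omega = sum_{i<j} g_{ij} dx_i ∧ dx_j, the exterior derivative is
  d(omega) = sum_{i<j} d(g_{ij}) ∧ dx_i ∧ dx_j = sum_{i<j, k} (∂g_{ij}/∂x_k) dx_k ∧ dx_i ∧ dx_j.
Expand each term, using dx_k ∧ dx_i ∧ dx_j = sgn(permutation) dx_{(a)} ∧ dx_{(b)} ∧ dx_{(c)} with (a < b < c) sorted:
  d(-3*x^2 - y^2) includes (∂/∂y)(-3*x^2 - y^2) dy = (-2*y) dy, which multiplied by dx ∧ dz gives (2*y) dx ∧ dy ∧ dz
Collecting like 3-forms: d(omega) = (2*y) dx ∧ dy ∧ dz.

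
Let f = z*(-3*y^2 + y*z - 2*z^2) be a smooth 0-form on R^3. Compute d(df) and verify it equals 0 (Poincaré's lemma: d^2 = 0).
d(df) = 0

Step 1: df = sum_i (∂f/∂x_i) dx_i = (0) dx + (z*(-6*y + z)) dy + (-3*y^2 + 2*y*z - 6*z^2) dz.
Step 2: Apply d again. Using the 1-form formula, the coefficient of dx ∧ dy in d(df) is ∂^2 f/∂x ∂y - ∂^2 f/∂y ∂x = (0) - (0) = 0 (equality of mixed partials for smooth f).
Similarly for dx ∧ dz and dy ∧ dz — all coefficients vanish. So d(df) = 0.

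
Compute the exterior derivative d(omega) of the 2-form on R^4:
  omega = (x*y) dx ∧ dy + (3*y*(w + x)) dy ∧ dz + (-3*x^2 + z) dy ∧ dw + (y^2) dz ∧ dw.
d(omega) = (3*y) dx ∧ dy ∧ dz + (5*y - 1) dy ∧ dz ∧ dw + (-6*x) dx ∧ dy ∧ dw

For a 2-form omega = sum_{i<j} g_{ij} dx_i ∧ dx_j, the exterior derivative is
  d(omega) = sum_{i<j} d(g_{ij}) ∧ dx_i ∧ dx_j = sum_{i<j, k} (∂g_{ij}/∂x_k) dx_k ∧ dx_i ∧ dx_j.
Expand each term, using dx_k ∧ dx_i ∧ dx_j = sgn(permutation) dx_{(a)} ∧ dx_{(b)} ∧ dx_{(c)} with (a < b < c) sorted:
  d(3*y*(w + x)) includes (∂/∂x)(3*y*(w + x)) dx = (3*y) dx, which multiplied by dy ∧ dz gives (3*y) dx ∧ dy ∧ dz
  d(3*y*(w + x)) includes (∂/∂w)(3*y*(w + x)) dw = (3*y) dw, which multiplied by dy ∧ dz gives (3*y) dy ∧ dz ∧ dw
  d(-3*x^2 + z) includes (∂/∂x)(-3*x^2 + z) dx = (-6*x) dx, which multiplied by dy ∧ dw gives (-6*x) dx ∧ dy ∧ dw
  d(-3*x^2 + z) includes (∂/∂z)(-3*x^2 + z) dz = (1) dz, which multiplied by dy ∧ dw gives (-1) dy ∧ dz ∧ dw
  d(y^2) includes (∂/∂y)(y^2) dy = (2*y) dy, which multiplied by dz ∧ dw gives (2*y) dy ∧ dz ∧ dw
Collecting like 3-forms: d(omega) = (3*y) dx ∧ dy ∧ dz + (5*y - 1) dy ∧ dz ∧ dw + (-6*x) dx ∧ dy ∧ dw.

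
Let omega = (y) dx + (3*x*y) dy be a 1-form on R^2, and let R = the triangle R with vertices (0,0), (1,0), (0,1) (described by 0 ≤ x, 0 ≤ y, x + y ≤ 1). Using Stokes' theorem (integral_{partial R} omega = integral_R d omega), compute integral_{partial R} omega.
integral_(partial R) omega = 0

Stokes: integral_partial_R omega = integral_R d omega with d omega = (∂Q/∂x - ∂P/∂y) dx ∧ dy.
  ∂Q/∂x = 3*y
  ∂P/∂y = 1
  integrand = ∂Q/∂x - ∂P/∂y = 3*y - 1.
Integrating over R: integral_0^1 integral_0^{1-x} (3*y - 1) dy dx = 0.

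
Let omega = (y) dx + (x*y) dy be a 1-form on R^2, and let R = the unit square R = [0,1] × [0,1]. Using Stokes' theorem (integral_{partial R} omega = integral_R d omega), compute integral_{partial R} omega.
integral_(partial R) omega = -1/2

Stokes: integral_partial_R omega = integral_R d omega with d omega = (∂Q/∂x - ∂P/∂y) dx ∧ dy.
  ∂Q/∂x = y
  ∂P/∂y = 1
  integrand = ∂Q/∂x - ∂P/∂y = y - 1.
Integrating over R: integral_0^1 integral_0^1 (y - 1) dx dy = -1/2.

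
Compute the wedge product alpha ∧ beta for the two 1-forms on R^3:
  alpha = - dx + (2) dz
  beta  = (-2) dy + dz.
alpha ∧ beta = (2) dx ∧ dy + (-1) dx ∧ dz + (4) dy ∧ dz

Distribute the wedge, using dx_i ∧ dx_j = -dx_j ∧ dx_i and dx_i ∧ dx_i = 0. For each pair (i, j) with i < j, the coefficient of dx_i ∧ dx_j in alpha ∧ beta is (alpha_i * beta_j - alpha_j * beta_i). Collecting: alpha ∧ beta = (2) dx ∧ dy + (-1) dx ∧ dz + (4) dy ∧ dz.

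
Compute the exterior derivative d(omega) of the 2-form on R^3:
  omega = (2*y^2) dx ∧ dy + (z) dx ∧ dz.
d(omega) = 0

For a 2-form omega = sum_{i<j} g_{ij} dx_i ∧ dx_j, the exterior derivative is
  d(omega) = sum_{i<j} d(g_{ij}) ∧ dx_i ∧ dx_j = sum_{i<j, k} (∂g_{ij}/∂x_k) dx_k ∧ dx_i ∧ dx_j.
Expand each term, using dx_k ∧ dx_i ∧ dx_j = sgn(permutation) dx_{(a)} ∧ dx_{(b)} ∧ dx_{(c)} with (a < b < c) sorted:

Collecting like 3-forms: d(omega) = 0.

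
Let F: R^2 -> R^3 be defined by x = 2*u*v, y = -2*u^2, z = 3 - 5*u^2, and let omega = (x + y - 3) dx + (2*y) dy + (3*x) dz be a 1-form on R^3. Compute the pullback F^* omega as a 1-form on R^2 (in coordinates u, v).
F^* omega = (16*u^3 - 64*u^2*v + 4*u*v^2 - 6*v) du + (2*u*(-2*u^2 + 2*u*v - 3)) dv

Using F^*(f dg) = (f ∘ F) d(g ∘ F), substitute each coordinate x_i by F_i(u, v) in f_i, and replace dx_i by d F_i = (∂F_i/∂u) du + (∂F_i/∂v) dv.
  For the x component: f_1(F) = -2*u^2 + 2*u*v - 3; d F_1 = (2*v) du + (2*u) dv
  For the y component: f_2(F) = -4*u^2; d F_2 = (-4*u) du + (0) dv
  For the z component: f_3(F) = 6*u*v; d F_3 = (-10*u) du + (0) dv
Combining and collecting du, dv coefficients:
  coeff of du: 16*u^3 - 64*u^2*v + 4*u*v^2 - 6*v
  coeff of dv: 2*u*(-2*u^2 + 2*u*v - 3)
F^* omega = (16*u^3 - 64*u^2*v + 4*u*v^2 - 6*v) du + (2*u*(-2*u^2 + 2*u*v - 3)) dv.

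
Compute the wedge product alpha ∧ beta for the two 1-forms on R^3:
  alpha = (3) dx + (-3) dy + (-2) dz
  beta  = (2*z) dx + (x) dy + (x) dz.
alpha ∧ beta = (3*x + 6*z) dx ∧ dy + (3*x + 4*z) dx ∧ dz + (-x) dy ∧ dz

Distribute the wedge, using dx_i ∧ dx_j = -dx_j ∧ dx_i and dx_i ∧ dx_i = 0. For each pair (i, j) with i < j, the coefficient of dx_i ∧ dx_j in alpha ∧ beta is (alpha_i * beta_j - alpha_j * beta_i). Collecting: alpha ∧ beta = (3*x + 6*z) dx ∧ dy + (3*x + 4*z) dx ∧ dz + (-x) dy ∧ dz.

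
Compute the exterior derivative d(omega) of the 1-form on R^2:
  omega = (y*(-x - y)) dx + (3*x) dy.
d(omega) = (x + 2*y + 3) dx ∧ dy

For a 1-form omega = sum_i f_i dx_i, the exterior derivative is
  d(omega) = sum_{i < j} (∂f_j/∂x_i - ∂f_i/∂x_j) dx_i ∧ dx_j.
  coefficient of dx ∧ dy: ∂f_2/∂x - ∂f_1/∂y = ∂(3*x)/∂x - ∂(y*(-x - y))/∂y = x + 2*y + 3
Assembling: d(omega) = (x + 2*y + 3) dx ∧ dy.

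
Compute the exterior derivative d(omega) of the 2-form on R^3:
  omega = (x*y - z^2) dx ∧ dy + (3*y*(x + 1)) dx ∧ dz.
d(omega) = (-3*x - 2*z - 3) dx ∧ dy ∧ dz

For a 2-form omega = sum_{i<j} g_{ij} dx_i ∧ dx_j, the exterior derivative is
  d(omega) = sum_{i<j} d(g_{ij}) ∧ dx_i ∧ dx_j = sum_{i<j, k} (∂g_{ij}/∂x_k) dx_k ∧ dx_i ∧ dx_j.
Expand each term, using dx_k ∧ dx_i ∧ dx_j = sgn(permutation) dx_{(a)} ∧ dx_{(b)} ∧ dx_{(c)} with (a < b < c) sorted:
  d(x*y - z^2) includes (∂/∂z)(x*y - z^2) dz = (-2*z) dz, which multiplied by dx ∧ dy gives (-2*z) dx ∧ dy ∧ dz
  d(3*y*(x + 1)) includes (∂/∂y)(3*y*(x + 1)) dy = (3*x + 3) dy, which multiplied by dx ∧ dz gives (-3*x - 3) dx ∧ dy ∧ dz
Collecting like 3-forms: d(omega) = (-3*x - 2*z - 3) dx ∧ dy ∧ dz.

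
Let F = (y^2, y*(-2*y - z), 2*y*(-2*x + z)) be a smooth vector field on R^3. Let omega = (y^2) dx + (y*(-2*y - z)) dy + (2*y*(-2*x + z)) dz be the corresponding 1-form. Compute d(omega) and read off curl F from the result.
d(omega) = (-4*x + y + 2*z) dy ∧ dz + (4*y) dz ∧ dx + (-2*y) dx ∧ dy; curl F = (-4*x + y + 2*z, 4*y, -2*y)

d omega = sum_{i<j} (∂f_j/∂x_i - ∂f_i/∂x_j) dx_i ∧ dx_j. Under the identification (dy ∧ dz, dz ∧ dx, dx ∧ dy) ↔ (e_x, e_y, e_z), the coefficients are exactly the components of curl F. Compute:
  ∂R/∂y - ∂Q/∂z = (-4*x + 2*z) - (-y) = -4*x + y + 2*z
  ∂P/∂z - ∂R/∂x = (0) - (-4*y) = 4*y
  ∂Q/∂x - ∂P/∂y = (0) - (2*y) = -2*y.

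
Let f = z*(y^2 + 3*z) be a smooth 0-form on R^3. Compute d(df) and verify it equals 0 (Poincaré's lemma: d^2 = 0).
d(df) = 0

Step 1: df = sum_i (∂f/∂x_i) dx_i = (0) dx + (2*y*z) dy + (y^2 + 6*z) dz.
Step 2: Apply d again. Using the 1-form formula, the coefficient of dx ∧ dy in d(df) is ∂^2 f/∂x ∂y - ∂^2 f/∂y ∂x = (0) - (0) = 0 (equality of mixed partials for smooth f).
Similarly for dx ∧ dz and dy ∧ dz — all coefficients vanish. So d(df) = 0.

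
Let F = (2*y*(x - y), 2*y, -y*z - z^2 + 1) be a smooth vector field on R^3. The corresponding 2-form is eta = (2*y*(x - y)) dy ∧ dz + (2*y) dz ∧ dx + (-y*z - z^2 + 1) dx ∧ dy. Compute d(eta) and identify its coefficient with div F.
d(eta) = (y - 2*z + 2) dx ∧ dy ∧ dz; div F = y - 2*z + 2

For a 2-form in R^3 of the form above, applying d gives a 3-form with coefficient ∂P/∂x + ∂Q/∂y + ∂R/∂z:
  ∂P/∂x = 2*y
  ∂Q/∂y = 2
  ∂R/∂z = -y - 2*z
Sum = y - 2*z + 2, which is exactly div F.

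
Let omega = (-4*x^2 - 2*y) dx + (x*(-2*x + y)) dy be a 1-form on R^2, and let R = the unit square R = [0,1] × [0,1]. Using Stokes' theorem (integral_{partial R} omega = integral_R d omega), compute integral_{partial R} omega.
integral_(partial R) omega = 1/2

Stokes: integral_partial_R omega = integral_R d omega with d omega = (∂Q/∂x - ∂P/∂y) dx ∧ dy.
  ∂Q/∂x = -4*x + y
  ∂P/∂y = -2
  integrand = ∂Q/∂x - ∂P/∂y = -4*x + y + 2.
Integrating over R: integral_0^1 integral_0^1 (-4*x + y + 2) dx dy = 1/2.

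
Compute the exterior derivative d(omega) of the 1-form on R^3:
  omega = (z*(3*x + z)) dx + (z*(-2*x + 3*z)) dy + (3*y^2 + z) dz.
d(omega) = (-2*z) dx ∧ dy + (-3*x - 2*z) dx ∧ dz + (2*x + 6*y - 6*z) dy ∧ dz

For a 1-form omega = sum_i f_i dx_i, the exterior derivative is
  d(omega) = sum_{i < j} (∂f_j/∂x_i - ∂f_i/∂x_j) dx_i ∧ dx_j.
  coefficient of dx ∧ dy: ∂f_2/∂x - ∂f_1/∂y = ∂(z*(-2*x + 3*z))/∂x - ∂(z*(3*x + z))/∂y = -2*z
  coefficient of dx ∧ dz: ∂f_3/∂x - ∂f_1/∂z = ∂(3*y^2 + z)/∂x - ∂(z*(3*x + z))/∂z = -3*x - 2*z
  coefficient of dy ∧ dz: ∂f_3/∂y - ∂f_2/∂z = ∂(3*y^2 + z)/∂y - ∂(z*(-2*x + 3*z))/∂z = 2*x + 6*y - 6*z
Assembling: d(omega) = (-2*z) dx ∧ dy + (-3*x - 2*z) dx ∧ dz + (2*x + 6*y - 6*z) dy ∧ dz.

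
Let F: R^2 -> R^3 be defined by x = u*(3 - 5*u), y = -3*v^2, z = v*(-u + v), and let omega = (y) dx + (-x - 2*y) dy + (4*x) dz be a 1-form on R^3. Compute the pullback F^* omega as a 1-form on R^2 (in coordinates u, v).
F^* omega = (v*(20*u^2 + 30*u*v - 12*u - 9*v)) du + (20*u^3 - 70*u^2*v - 12*u^2 + 42*u*v - 36*v^3) dv

Using F^*(f dg) = (f ∘ F) d(g ∘ F), substitute each coordinate x_i by F_i(u, v) in f_i, and replace dx_i by d F_i = (∂F_i/∂u) du + (∂F_i/∂v) dv.
  For the x component: f_1(F) = -3*v^2; d F_1 = (3 - 10*u) du + (0) dv
  For the y component: f_2(F) = 5*u^2 - 3*u + 6*v^2; d F_2 = (0) du + (-6*v) dv
  For the z component: f_3(F) = 4*u*(3 - 5*u); d F_3 = (-v) du + (-u + 2*v) dv
Combining and collecting du, dv coefficients:
  coeff of du: v*(20*u^2 + 30*u*v - 12*u - 9*v)
  coeff of dv: 20*u^3 - 70*u^2*v - 12*u^2 + 42*u*v - 36*v^3
F^* omega = (v*(20*u^2 + 30*u*v - 12*u - 9*v)) du + (20*u^3 - 70*u^2*v - 12*u^2 + 42*u*v - 36*v^3) dv.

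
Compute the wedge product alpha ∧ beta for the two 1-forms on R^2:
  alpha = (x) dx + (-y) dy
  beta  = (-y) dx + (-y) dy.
alpha ∧ beta = (-y*(x + y)) dx ∧ dy

Distribute the wedge, using dx_i ∧ dx_j = -dx_j ∧ dx_i and dx_i ∧ dx_i = 0. For each pair (i, j) with i < j, the coefficient of dx_i ∧ dx_j in alpha ∧ beta is (alpha_i * beta_j - alpha_j * beta_i). Collecting: alpha ∧ beta = (-y*(x + y)) dx ∧ dy.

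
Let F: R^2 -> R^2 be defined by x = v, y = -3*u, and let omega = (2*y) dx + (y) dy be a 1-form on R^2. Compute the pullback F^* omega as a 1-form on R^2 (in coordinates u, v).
F^* omega = (9*u) du + (-6*u) dv

Using F^*(f dg) = (f ∘ F) d(g ∘ F), substitute each coordinate x_i by F_i(u, v) in f_i, and replace dx_i by d F_i = (∂F_i/∂u) du + (∂F_i/∂v) dv.
  For the x component: f_1(F) = -6*u; d F_1 = (0) du + (1) dv
  For the y component: f_2(F) = -3*u; d F_2 = (-3) du + (0) dv
Combining and collecting du, dv coefficients:
  coeff of du: 9*u
  coeff of dv: -6*u
F^* omega = (9*u) du + (-6*u) dv.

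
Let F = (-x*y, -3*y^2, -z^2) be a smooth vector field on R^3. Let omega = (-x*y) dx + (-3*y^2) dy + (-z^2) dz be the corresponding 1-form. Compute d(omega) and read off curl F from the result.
d(omega) = (0) dy ∧ dz + (0) dz ∧ dx + (x) dx ∧ dy; curl F = (0, 0, x)

d omega = sum_{i<j} (∂f_j/∂x_i - ∂f_i/∂x_j) dx_i ∧ dx_j. Under the identification (dy ∧ dz, dz ∧ dx, dx ∧ dy) ↔ (e_x, e_y, e_z), the coefficients are exactly the components of curl F. Compute:
  ∂R/∂y - ∂Q/∂z = (0) - (0) = 0
  ∂P/∂z - ∂R/∂x = (0) - (0) = 0
  ∂Q/∂x - ∂P/∂y = (0) - (-x) = x.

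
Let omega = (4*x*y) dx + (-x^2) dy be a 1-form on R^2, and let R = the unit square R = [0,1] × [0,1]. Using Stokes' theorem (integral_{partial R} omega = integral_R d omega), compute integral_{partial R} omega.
integral_(partial R) omega = -3

Stokes: integral_partial_R omega = integral_R d omega with d omega = (∂Q/∂x - ∂P/∂y) dx ∧ dy.
  ∂Q/∂x = -2*x
  ∂P/∂y = 4*x
  integrand = ∂Q/∂x - ∂P/∂y = -6*x.
Integrating over R: integral_0^1 integral_0^1 (-6*x) dx dy = -3.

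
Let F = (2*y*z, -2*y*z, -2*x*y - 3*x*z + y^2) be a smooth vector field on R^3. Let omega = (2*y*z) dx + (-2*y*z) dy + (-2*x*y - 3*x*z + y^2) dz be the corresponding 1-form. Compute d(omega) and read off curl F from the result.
d(omega) = (-2*x + 4*y) dy ∧ dz + (4*y + 3*z) dz ∧ dx + (-2*z) dx ∧ dy; curl F = (-2*x + 4*y, 4*y + 3*z, -2*z)

d omega = sum_{i<j} (∂f_j/∂x_i - ∂f_i/∂x_j) dx_i ∧ dx_j. Under the identification (dy ∧ dz, dz ∧ dx, dx ∧ dy) ↔ (e_x, e_y, e_z), the coefficients are exactly the components of curl F. Compute:
  ∂R/∂y - ∂Q/∂z = (-2*x + 2*y) - (-2*y) = -2*x + 4*y
  ∂P/∂z - ∂R/∂x = (2*y) - (-2*y - 3*z) = 4*y + 3*z
  ∂Q/∂x - ∂P/∂y = (0) - (2*z) = -2*z.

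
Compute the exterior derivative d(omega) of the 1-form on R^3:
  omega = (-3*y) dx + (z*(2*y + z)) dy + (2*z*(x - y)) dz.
d(omega) = (3) dx ∧ dy + (2*z) dx ∧ dz + (-2*y - 4*z) dy ∧ dz

For a 1-form omega = sum_i f_i dx_i, the exterior derivative is
  d(omega) = sum_{i < j} (∂f_j/∂x_i - ∂f_i/∂x_j) dx_i ∧ dx_j.
  coefficient of dx ∧ dy: ∂f_2/∂x - ∂f_1/∂y = ∂(z*(2*y + z))/∂x - ∂(-3*y)/∂y = 3
  coefficient of dx ∧ dz: ∂f_3/∂x - ∂f_1/∂z = ∂(2*z*(x - y))/∂x - ∂(-3*y)/∂z = 2*z
  coefficient of dy ∧ dz: ∂f_3/∂y - ∂f_2/∂z = ∂(2*z*(x - y))/∂y - ∂(z*(2*y + z))/∂z = -2*y - 4*z
Assembling: d(omega) = (3) dx ∧ dy + (2*z) dx ∧ dz + (-2*y - 4*z) dy ∧ dz.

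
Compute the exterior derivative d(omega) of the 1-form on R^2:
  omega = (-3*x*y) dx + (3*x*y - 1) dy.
d(omega) = (3*x + 3*y) dx ∧ dy

For a 1-form omega = sum_i f_i dx_i, the exterior derivative is
  d(omega) = sum_{i < j} (∂f_j/∂x_i - ∂f_i/∂x_j) dx_i ∧ dx_j.
  coefficient of dx ∧ dy: ∂f_2/∂x - ∂f_1/∂y = ∂(3*x*y - 1)/∂x - ∂(-3*x*y)/∂y = 3*x + 3*y
Assembling: d(omega) = (3*x + 3*y) dx ∧ dy.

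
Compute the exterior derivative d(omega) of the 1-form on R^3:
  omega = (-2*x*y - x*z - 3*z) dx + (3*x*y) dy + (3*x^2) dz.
d(omega) = (2*x + 3*y) dx ∧ dy + (7*x + 3) dx ∧ dz

For a 1-form omega = sum_i f_i dx_i, the exterior derivative is
  d(omega) = sum_{i < j} (∂f_j/∂x_i - ∂f_i/∂x_j) dx_i ∧ dx_j.
  coefficient of dx ∧ dy: ∂f_2/∂x - ∂f_1/∂y = ∂(3*x*y)/∂x - ∂(-2*x*y - x*z - 3*z)/∂y = 2*x + 3*y
  coefficient of dx ∧ dz: ∂f_3/∂x - ∂f_1/∂z = ∂(3*x^2)/∂x - ∂(-2*x*y - x*z - 3*z)/∂z = 7*x + 3
Assembling: d(omega) = (2*x + 3*y) dx ∧ dy + (7*x + 3) dx ∧ dz.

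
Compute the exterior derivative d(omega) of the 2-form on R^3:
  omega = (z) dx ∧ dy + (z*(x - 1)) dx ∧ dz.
d(omega) = (1) dx ∧ dy ∧ dz

For a 2-form omega = sum_{i<j} g_{ij} dx_i ∧ dx_j, the exterior derivative is
  d(omega) = sum_{i<j} d(g_{ij}) ∧ dx_i ∧ dx_j = sum_{i<j, k} (∂g_{ij}/∂x_k) dx_k ∧ dx_i ∧ dx_j.
Expand each term, using dx_k ∧ dx_i ∧ dx_j = sgn(permutation) dx_{(a)} ∧ dx_{(b)} ∧ dx_{(c)} with (a < b < c) sorted:
  d(z) includes (∂/∂z)(z) dz = (1) dz, which multiplied by dx ∧ dy gives (1) dx ∧ dy ∧ dz
Collecting like 3-forms: d(omega) = (1) dx ∧ dy ∧ dz.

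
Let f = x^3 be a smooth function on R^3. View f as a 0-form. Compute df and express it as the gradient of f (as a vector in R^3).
df = (3*x^2) dx + (0) dy + (0) dz; grad f = (3*x^2, 0, 0)

For a 0-form f, d f = (∂f/∂x) dx + (∂f/∂y) dy + (∂f/∂z) dz. The components of the vector representation are exactly the entries of grad f in Cartesian coordinates:
  ∂f/∂x = 3*x^2
  ∂f/∂y = 0
  ∂f/∂z = 0.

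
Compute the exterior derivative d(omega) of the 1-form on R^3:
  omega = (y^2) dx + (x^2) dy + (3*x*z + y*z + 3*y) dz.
d(omega) = (2*x - 2*y) dx ∧ dy + (3*z) dx ∧ dz + (z + 3) dy ∧ dz

For a 1-form omega = sum_i f_i dx_i, the exterior derivative is
  d(omega) = sum_{i < j} (∂f_j/∂x_i - ∂f_i/∂x_j) dx_i ∧ dx_j.
  coefficient of dx ∧ dy: ∂f_2/∂x - ∂f_1/∂y = ∂(x^2)/∂x - ∂(y^2)/∂y = 2*x - 2*y
  coefficient of dx ∧ dz: ∂f_3/∂x - ∂f_1/∂z = ∂(3*x*z + y*z + 3*y)/∂x - ∂(y^2)/∂z = 3*z
  coefficient of dy ∧ dz: ∂f_3/∂y - ∂f_2/∂z = ∂(3*x*z + y*z + 3*y)/∂y - ∂(x^2)/∂z = z + 3
Assembling: d(omega) = (2*x - 2*y) dx ∧ dy + (3*z) dx ∧ dz + (z + 3) dy ∧ dz.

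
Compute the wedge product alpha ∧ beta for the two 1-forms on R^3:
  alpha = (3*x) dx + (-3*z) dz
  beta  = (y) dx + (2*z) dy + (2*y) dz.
alpha ∧ beta = (6*x*z) dx ∧ dy + (3*y*(2*x + z)) dx ∧ dz + (6*z^2) dy ∧ dz

Distribute the wedge, using dx_i ∧ dx_j = -dx_j ∧ dx_i and dx_i ∧ dx_i = 0. For each pair (i, j) with i < j, the coefficient of dx_i ∧ dx_j in alpha ∧ beta is (alpha_i * beta_j - alpha_j * beta_i). Collecting: alpha ∧ beta = (6*x*z) dx ∧ dy + (3*y*(2*x + z)) dx ∧ dz + (6*z^2) dy ∧ dz.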